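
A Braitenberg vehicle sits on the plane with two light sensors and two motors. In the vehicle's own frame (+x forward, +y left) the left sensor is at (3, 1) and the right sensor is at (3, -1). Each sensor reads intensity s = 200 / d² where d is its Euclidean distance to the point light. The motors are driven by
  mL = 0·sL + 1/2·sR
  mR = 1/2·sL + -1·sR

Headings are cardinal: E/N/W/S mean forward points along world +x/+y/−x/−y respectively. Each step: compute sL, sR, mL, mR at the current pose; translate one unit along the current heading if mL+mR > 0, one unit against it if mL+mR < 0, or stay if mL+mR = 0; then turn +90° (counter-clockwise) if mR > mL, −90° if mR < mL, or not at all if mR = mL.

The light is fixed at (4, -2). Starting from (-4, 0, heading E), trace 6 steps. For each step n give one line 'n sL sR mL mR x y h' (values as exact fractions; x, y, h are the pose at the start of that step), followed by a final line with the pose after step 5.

n=0: pose=(-4,0,E); sL=100/17, sR=100/13; mL=50/13, mR=-1050/221; mL+mR=-200/221 → advance -1; mR−mL=-1900/221 → turn -1·90°
n=1: pose=(-5,0,S); sL=40/13, sR=200/101; mL=100/101, mR=-580/1313; mL+mR=720/1313 → advance +1; mR−mL=-1880/1313 → turn -1·90°
n=2: pose=(-5,-1,W); sL=25/18, sR=50/37; mL=25/37, mR=-875/1332; mL+mR=25/1332 → advance +1; mR−mL=-1775/1332 → turn -1·90°
n=3: pose=(-6,-1,N); sL=200/137, sR=200/97; mL=100/97, mR=-17700/13289; mL+mR=-4000/13289 → advance -1; mR−mL=-31400/13289 → turn -1·90°
n=4: pose=(-6,-2,E); sL=4, sR=4; mL=2, mR=-2; mL+mR=0 → advance +0; mR−mL=-4 → turn -1·90°
n=5: pose=(-6,-2,S); sL=20/9, sR=20/13; mL=10/13, mR=-50/117; mL+mR=40/117 → advance +1; mR−mL=-140/117 → turn -1·90°

0 100/17 100/13 50/13 -1050/221 -4 0 E
1 40/13 200/101 100/101 -580/1313 -5 0 S
2 25/18 50/37 25/37 -875/1332 -5 -1 W
3 200/137 200/97 100/97 -17700/13289 -6 -1 N
4 4 4 2 -2 -6 -2 E
5 20/9 20/13 10/13 -50/117 -6 -2 S
final -6 -3 W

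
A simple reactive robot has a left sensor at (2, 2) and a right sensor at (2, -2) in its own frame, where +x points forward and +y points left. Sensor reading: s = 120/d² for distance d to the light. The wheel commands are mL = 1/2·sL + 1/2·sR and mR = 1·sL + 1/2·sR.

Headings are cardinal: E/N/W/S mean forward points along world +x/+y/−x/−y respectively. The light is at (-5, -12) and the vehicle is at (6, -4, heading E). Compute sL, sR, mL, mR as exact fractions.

120/269 24/41 5688/11029 8148/11029

left sensor world pos  = (8, -2); dL² = 269
right sensor world pos = (8, -6); dR² = 205
sL = 120/269 = 120/269
sR = 120/205 = 24/41
mL = 1/2·sL + 1/2·sR = 5688/11029
mR = 1·sL + 1/2·sR = 8148/11029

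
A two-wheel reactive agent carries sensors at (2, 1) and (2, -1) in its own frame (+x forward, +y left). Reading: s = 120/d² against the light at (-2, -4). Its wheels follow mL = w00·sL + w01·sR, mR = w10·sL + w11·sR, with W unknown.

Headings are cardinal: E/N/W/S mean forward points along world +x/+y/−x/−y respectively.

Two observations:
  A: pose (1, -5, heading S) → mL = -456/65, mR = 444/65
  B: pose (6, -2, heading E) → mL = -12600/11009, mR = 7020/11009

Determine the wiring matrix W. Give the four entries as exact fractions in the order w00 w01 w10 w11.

-1/2 -1/2 -1/2 1

obs A: pose=(1,-5,S) → sL=24/5, sR=120/13, mL=-456/65, mR=444/65
obs B: pose=(6,-2,E) → sL=120/109, sR=120/101, mL=-12600/11009, mR=7020/11009
sensor matrix S = [[24/5, 120/13], [120/109, 120/101]]; det S = -638208/143117
solve [mL_A; mL_B] = S·[w00; w01] and [mR_A; mR_B] = S·[w10; w11]:
  w00 = -1/2, w01 = -1/2, w10 = -1/2, w11 = 1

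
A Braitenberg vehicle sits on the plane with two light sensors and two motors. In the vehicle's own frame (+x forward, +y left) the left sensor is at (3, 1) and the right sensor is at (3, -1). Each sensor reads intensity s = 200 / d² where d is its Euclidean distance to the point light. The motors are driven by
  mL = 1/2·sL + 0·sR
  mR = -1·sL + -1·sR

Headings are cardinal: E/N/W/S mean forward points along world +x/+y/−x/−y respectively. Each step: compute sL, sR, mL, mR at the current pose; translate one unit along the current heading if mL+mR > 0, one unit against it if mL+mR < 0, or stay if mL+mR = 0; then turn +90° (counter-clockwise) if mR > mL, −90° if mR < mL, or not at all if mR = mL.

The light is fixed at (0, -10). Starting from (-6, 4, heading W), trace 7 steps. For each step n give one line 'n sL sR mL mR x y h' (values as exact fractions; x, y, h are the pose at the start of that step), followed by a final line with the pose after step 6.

n=0: pose=(-6,4,W); sL=4/5, sR=100/153; mL=2/5, mR=-1112/765; mL+mR=-806/765 → advance -1; mR−mL=-1418/765 → turn -1·90°
n=1: pose=(-5,4,N); sL=8/13, sR=40/61; mL=4/13, mR=-1008/793; mL+mR=-764/793 → advance -1; mR−mL=-1252/793 → turn -1·90°
n=2: pose=(-5,3,E); sL=1, sR=50/37; mL=1/2, mR=-87/37; mL+mR=-137/74 → advance -1; mR−mL=-211/74 → turn -1·90°
n=3: pose=(-6,3,S); sL=8/5, sR=200/149; mL=4/5, mR=-2192/745; mL+mR=-1596/745 → advance -1; mR−mL=-2788/745 → turn -1·90°
n=4: pose=(-6,4,W); sL=4/5, sR=100/153; mL=2/5, mR=-1112/765; mL+mR=-806/765 → advance -1; mR−mL=-1418/765 → turn -1·90°
n=5: pose=(-5,4,N); sL=8/13, sR=40/61; mL=4/13, mR=-1008/793; mL+mR=-764/793 → advance -1; mR−mL=-1252/793 → turn -1·90°
n=6: pose=(-5,3,E); sL=1, sR=50/37; mL=1/2, mR=-87/37; mL+mR=-137/74 → advance -1; mR−mL=-211/74 → turn -1·90°

0 4/5 100/153 2/5 -1112/765 -6 4 W
1 8/13 40/61 4/13 -1008/793 -5 4 N
2 1 50/37 1/2 -87/37 -5 3 E
3 8/5 200/149 4/5 -2192/745 -6 3 S
4 4/5 100/153 2/5 -1112/765 -6 4 W
5 8/13 40/61 4/13 -1008/793 -5 4 N
6 1 50/37 1/2 -87/37 -5 3 E
final -6 3 S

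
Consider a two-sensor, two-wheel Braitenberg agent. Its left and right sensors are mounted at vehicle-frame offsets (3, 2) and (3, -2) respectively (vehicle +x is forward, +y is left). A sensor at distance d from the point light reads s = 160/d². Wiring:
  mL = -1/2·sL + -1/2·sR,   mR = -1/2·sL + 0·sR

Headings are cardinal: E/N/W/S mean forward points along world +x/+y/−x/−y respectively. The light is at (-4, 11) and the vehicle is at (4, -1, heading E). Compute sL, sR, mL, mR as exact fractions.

160/221 160/317 -43040/70057 -80/221

left sensor world pos  = (7, 1); dL² = 221
right sensor world pos = (7, -3); dR² = 317
sL = 160/221 = 160/221
sR = 160/317 = 160/317
mL = -1/2·sL + -1/2·sR = -43040/70057
mR = -1/2·sL + 0·sR = -80/221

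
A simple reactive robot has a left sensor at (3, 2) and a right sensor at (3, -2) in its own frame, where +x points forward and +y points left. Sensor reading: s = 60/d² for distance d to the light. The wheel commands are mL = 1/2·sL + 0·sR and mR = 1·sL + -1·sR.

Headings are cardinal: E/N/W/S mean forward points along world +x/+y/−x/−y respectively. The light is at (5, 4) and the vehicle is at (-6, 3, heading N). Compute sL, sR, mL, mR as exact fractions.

left sensor world pos  = (-8, 6); dL² = 173
right sensor world pos = (-4, 6); dR² = 85
sL = 60/173 = 60/173
sR = 60/85 = 12/17
mL = 1/2·sL + 0·sR = 30/173
mR = 1·sL + -1·sR = -1056/2941

60/173 12/17 30/173 -1056/2941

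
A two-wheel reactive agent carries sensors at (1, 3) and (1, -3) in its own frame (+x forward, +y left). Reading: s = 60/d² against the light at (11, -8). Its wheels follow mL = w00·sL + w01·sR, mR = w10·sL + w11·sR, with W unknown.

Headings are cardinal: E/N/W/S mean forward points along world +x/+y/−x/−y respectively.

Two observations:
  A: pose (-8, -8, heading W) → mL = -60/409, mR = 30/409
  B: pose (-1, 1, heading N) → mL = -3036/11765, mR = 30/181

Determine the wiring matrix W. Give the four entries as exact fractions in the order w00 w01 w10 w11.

obs A: pose=(-8,-8,W) → sL=60/409, sR=60/409, mL=-60/409, mR=30/409
obs B: pose=(-1,1,N) → sL=12/65, sR=60/181, mL=-3036/11765, mR=30/181
sensor matrix S = [[60/409, 60/409], [12/65, 60/181]]; det S = 20736/962377
solve [mL_A; mL_B] = S·[w00; w01] and [mR_A; mR_B] = S·[w10; w11]:
  w00 = -1/2, w01 = -1/2, w10 = 0, w11 = 1/2

-1/2 -1/2 0 1/2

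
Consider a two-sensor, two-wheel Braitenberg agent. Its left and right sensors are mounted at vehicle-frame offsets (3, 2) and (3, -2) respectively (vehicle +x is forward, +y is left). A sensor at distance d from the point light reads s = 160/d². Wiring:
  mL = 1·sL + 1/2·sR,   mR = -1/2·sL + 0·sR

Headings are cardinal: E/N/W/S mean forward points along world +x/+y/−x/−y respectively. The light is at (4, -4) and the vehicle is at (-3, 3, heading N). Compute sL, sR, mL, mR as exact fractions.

left sensor world pos  = (-5, 6); dL² = 181
right sensor world pos = (-1, 6); dR² = 125
sL = 160/181 = 160/181
sR = 160/125 = 32/25
mL = 1·sL + 1/2·sR = 6896/4525
mR = -1/2·sL + 0·sR = -80/181

160/181 32/25 6896/4525 -80/181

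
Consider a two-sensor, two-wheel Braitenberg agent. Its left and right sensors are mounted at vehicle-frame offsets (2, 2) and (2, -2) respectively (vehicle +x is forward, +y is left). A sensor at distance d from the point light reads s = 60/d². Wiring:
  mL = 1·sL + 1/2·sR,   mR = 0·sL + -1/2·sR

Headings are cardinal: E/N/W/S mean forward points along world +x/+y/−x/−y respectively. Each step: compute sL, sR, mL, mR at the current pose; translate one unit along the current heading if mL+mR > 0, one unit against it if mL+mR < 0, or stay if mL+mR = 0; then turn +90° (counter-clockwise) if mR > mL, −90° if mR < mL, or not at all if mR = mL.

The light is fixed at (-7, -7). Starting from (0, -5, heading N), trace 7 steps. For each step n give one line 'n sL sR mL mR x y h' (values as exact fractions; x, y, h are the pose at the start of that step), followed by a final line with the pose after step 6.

n=0: pose=(0,-5,N); sL=60/41, sR=60/97; mL=7050/3977, mR=-30/97; mL+mR=60/41 → advance +1; mR−mL=-8280/3977 → turn -1·90°
n=1: pose=(0,-4,E); sL=30/53, sR=30/41; mL=2025/2173, mR=-15/41; mL+mR=30/53 → advance +1; mR−mL=-2820/2173 → turn -1·90°
n=2: pose=(1,-4,S); sL=60/101, sR=60/37; mL=5250/3737, mR=-30/37; mL+mR=60/101 → advance +1; mR−mL=-8280/3737 → turn -1·90°
n=3: pose=(1,-5,W); sL=5/3, sR=15/13; mL=175/78, mR=-15/26; mL+mR=5/3 → advance +1; mR−mL=-110/39 → turn -1·90°
n=4: pose=(0,-5,N); sL=60/41, sR=60/97; mL=7050/3977, mR=-30/97; mL+mR=60/41 → advance +1; mR−mL=-8280/3977 → turn -1·90°
n=5: pose=(0,-4,E); sL=30/53, sR=30/41; mL=2025/2173, mR=-15/41; mL+mR=30/53 → advance +1; mR−mL=-2820/2173 → turn -1·90°
n=6: pose=(1,-4,S); sL=60/101, sR=60/37; mL=5250/3737, mR=-30/37; mL+mR=60/101 → advance +1; mR−mL=-8280/3737 → turn -1·90°

0 60/41 60/97 7050/3977 -30/97 0 -5 N
1 30/53 30/41 2025/2173 -15/41 0 -4 E
2 60/101 60/37 5250/3737 -30/37 1 -4 S
3 5/3 15/13 175/78 -15/26 1 -5 W
4 60/41 60/97 7050/3977 -30/97 0 -5 N
5 30/53 30/41 2025/2173 -15/41 0 -4 E
6 60/101 60/37 5250/3737 -30/37 1 -4 S
final 1 -5 W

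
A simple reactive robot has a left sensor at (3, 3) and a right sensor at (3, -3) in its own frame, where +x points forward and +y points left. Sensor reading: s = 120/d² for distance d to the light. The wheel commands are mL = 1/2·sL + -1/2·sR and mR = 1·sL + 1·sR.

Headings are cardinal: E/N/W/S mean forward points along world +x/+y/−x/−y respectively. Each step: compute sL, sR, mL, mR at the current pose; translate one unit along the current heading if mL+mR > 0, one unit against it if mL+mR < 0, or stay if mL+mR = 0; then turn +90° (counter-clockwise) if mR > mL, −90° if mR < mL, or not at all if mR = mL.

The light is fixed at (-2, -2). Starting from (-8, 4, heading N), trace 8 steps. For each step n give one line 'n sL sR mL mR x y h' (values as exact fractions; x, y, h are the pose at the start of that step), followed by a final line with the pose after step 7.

0 20/27 4/3 -8/27 56/27 -8 4 N
1 120/97 120/181 5040/17557 33360/17557 -8 5 W
2 15/4 30/29 315/232 555/116 -9 5 S
3 120/97 24/5 -864/485 2928/485 -9 4 E
4 20/27 4/3 -8/27 56/27 -8 4 N
5 120/97 120/181 5040/17557 33360/17557 -8 5 W
6 15/4 30/29 315/232 555/116 -9 5 S
7 120/97 24/5 -864/485 2928/485 -9 4 E
final -8 4 N

n=0: pose=(-8,4,N); sL=20/27, sR=4/3; mL=-8/27, mR=56/27; mL+mR=16/9 → advance +1; mR−mL=64/27 → turn +1·90°
n=1: pose=(-8,5,W); sL=120/97, sR=120/181; mL=5040/17557, mR=33360/17557; mL+mR=38400/17557 → advance +1; mR−mL=28320/17557 → turn +1·90°
n=2: pose=(-9,5,S); sL=15/4, sR=30/29; mL=315/232, mR=555/116; mL+mR=1425/232 → advance +1; mR−mL=795/232 → turn +1·90°
n=3: pose=(-9,4,E); sL=120/97, sR=24/5; mL=-864/485, mR=2928/485; mL+mR=2064/485 → advance +1; mR−mL=3792/485 → turn +1·90°
n=4: pose=(-8,4,N); sL=20/27, sR=4/3; mL=-8/27, mR=56/27; mL+mR=16/9 → advance +1; mR−mL=64/27 → turn +1·90°
n=5: pose=(-8,5,W); sL=120/97, sR=120/181; mL=5040/17557, mR=33360/17557; mL+mR=38400/17557 → advance +1; mR−mL=28320/17557 → turn +1·90°
n=6: pose=(-9,5,S); sL=15/4, sR=30/29; mL=315/232, mR=555/116; mL+mR=1425/232 → advance +1; mR−mL=795/232 → turn +1·90°
n=7: pose=(-9,4,E); sL=120/97, sR=24/5; mL=-864/485, mR=2928/485; mL+mR=2064/485 → advance +1; mR−mL=3792/485 → turn +1·90°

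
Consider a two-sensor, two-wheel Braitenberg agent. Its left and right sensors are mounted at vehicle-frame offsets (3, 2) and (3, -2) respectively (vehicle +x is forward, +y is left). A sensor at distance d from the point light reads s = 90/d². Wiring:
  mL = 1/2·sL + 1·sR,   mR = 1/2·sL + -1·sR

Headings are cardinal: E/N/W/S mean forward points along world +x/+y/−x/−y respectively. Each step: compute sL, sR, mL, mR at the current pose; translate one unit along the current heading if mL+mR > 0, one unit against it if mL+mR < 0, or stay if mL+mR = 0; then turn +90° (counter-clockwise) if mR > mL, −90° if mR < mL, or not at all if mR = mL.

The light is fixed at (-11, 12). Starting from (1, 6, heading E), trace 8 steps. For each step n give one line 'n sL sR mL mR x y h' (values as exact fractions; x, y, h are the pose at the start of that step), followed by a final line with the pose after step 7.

n=0: pose=(1,6,E); sL=90/241, sR=90/289; mL=34695/69649, mR=-8685/69649; mL+mR=90/241 → advance +1; mR−mL=-180/289 → turn -1·90°
n=1: pose=(2,6,S); sL=5/17, sR=45/101; mL=2035/3434, mR=-1025/3434; mL+mR=5/17 → advance +1; mR−mL=-90/101 → turn -1·90°
n=2: pose=(2,5,W); sL=90/181, sR=18/25; mL=4383/4525, mR=-2133/4525; mL+mR=90/181 → advance +1; mR−mL=-36/25 → turn -1·90°
n=3: pose=(1,5,N); sL=45/58, sR=45/106; mL=4995/6148, mR=-225/6148; mL+mR=45/58 → advance +1; mR−mL=-45/53 → turn -1·90°
n=4: pose=(1,6,E); sL=90/241, sR=90/289; mL=34695/69649, mR=-8685/69649; mL+mR=90/241 → advance +1; mR−mL=-180/289 → turn -1·90°
n=5: pose=(2,6,S); sL=5/17, sR=45/101; mL=2035/3434, mR=-1025/3434; mL+mR=5/17 → advance +1; mR−mL=-90/101 → turn -1·90°
n=6: pose=(2,5,W); sL=90/181, sR=18/25; mL=4383/4525, mR=-2133/4525; mL+mR=90/181 → advance +1; mR−mL=-36/25 → turn -1·90°
n=7: pose=(1,5,N); sL=45/58, sR=45/106; mL=4995/6148, mR=-225/6148; mL+mR=45/58 → advance +1; mR−mL=-45/53 → turn -1·90°

0 90/241 90/289 34695/69649 -8685/69649 1 6 E
1 5/17 45/101 2035/3434 -1025/3434 2 6 S
2 90/181 18/25 4383/4525 -2133/4525 2 5 W
3 45/58 45/106 4995/6148 -225/6148 1 5 N
4 90/241 90/289 34695/69649 -8685/69649 1 6 E
5 5/17 45/101 2035/3434 -1025/3434 2 6 S
6 90/181 18/25 4383/4525 -2133/4525 2 5 W
7 45/58 45/106 4995/6148 -225/6148 1 5 N
final 1 6 E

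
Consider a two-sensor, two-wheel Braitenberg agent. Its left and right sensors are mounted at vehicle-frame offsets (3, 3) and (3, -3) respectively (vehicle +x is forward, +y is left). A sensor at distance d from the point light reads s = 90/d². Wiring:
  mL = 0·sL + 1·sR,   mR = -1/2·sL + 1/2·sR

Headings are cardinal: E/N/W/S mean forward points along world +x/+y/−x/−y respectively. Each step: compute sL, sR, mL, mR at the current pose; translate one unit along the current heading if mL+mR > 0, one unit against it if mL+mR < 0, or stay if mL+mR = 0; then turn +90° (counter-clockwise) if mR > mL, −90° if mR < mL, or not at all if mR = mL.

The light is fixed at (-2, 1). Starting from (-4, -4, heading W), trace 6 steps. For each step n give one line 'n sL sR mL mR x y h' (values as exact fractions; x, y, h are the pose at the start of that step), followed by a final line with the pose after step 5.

n=0: pose=(-4,-4,W); sL=90/89, sR=90/29; mL=90/29, mR=2700/2581; mL+mR=10710/2581 → advance +1; mR−mL=-5310/2581 → turn -1·90°
n=1: pose=(-5,-4,N); sL=9/4, sR=45/2; mL=45/2, mR=81/8; mL+mR=261/8 → advance +1; mR−mL=-99/8 → turn -1·90°
n=2: pose=(-5,-3,E); sL=90, sR=90/49; mL=90/49, mR=-2160/49; mL+mR=-2070/49 → advance -1; mR−mL=-2250/49 → turn -1·90°
n=3: pose=(-6,-3,S); sL=9/5, sR=45/49; mL=45/49, mR=-108/245; mL+mR=117/245 → advance +1; mR−mL=-333/245 → turn -1·90°
n=4: pose=(-6,-4,W); sL=90/113, sR=90/53; mL=90/53, mR=2700/5989; mL+mR=12870/5989 → advance +1; mR−mL=-7470/5989 → turn -1·90°
n=5: pose=(-7,-4,N); sL=45/34, sR=45/4; mL=45/4, mR=675/136; mL+mR=2205/136 → advance +1; mR−mL=-855/136 → turn -1·90°

0 90/89 90/29 90/29 2700/2581 -4 -4 W
1 9/4 45/2 45/2 81/8 -5 -4 N
2 90 90/49 90/49 -2160/49 -5 -3 E
3 9/5 45/49 45/49 -108/245 -6 -3 S
4 90/113 90/53 90/53 2700/5989 -6 -4 W
5 45/34 45/4 45/4 675/136 -7 -4 N
final -7 -3 E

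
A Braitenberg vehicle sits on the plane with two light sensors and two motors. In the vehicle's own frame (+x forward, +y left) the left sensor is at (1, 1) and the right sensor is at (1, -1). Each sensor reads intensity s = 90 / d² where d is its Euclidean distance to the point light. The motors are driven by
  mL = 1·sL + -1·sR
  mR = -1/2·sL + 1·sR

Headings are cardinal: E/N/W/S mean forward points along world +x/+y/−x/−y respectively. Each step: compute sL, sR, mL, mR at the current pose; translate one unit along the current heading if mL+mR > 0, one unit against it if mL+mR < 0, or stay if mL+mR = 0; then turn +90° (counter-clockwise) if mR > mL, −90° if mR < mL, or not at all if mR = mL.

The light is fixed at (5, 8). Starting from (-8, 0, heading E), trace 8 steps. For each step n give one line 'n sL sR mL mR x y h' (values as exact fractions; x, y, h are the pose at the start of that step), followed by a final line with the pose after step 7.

0 90/193 2/5 64/965 161/965 -8 0 E
1 45/109 9/17 -216/1853 1197/3706 -7 0 N
2 90/233 18/41 -504/9553 2349/9553 -7 1 W
3 45/104 9/26 9/104 27/208 -8 1 S
4 90/193 2/5 64/965 161/965 -8 0 E
5 45/109 9/17 -216/1853 1197/3706 -7 0 N
6 90/233 18/41 -504/9553 2349/9553 -7 1 W
7 45/104 9/26 9/104 27/208 -8 1 S
final -8 0 E

n=0: pose=(-8,0,E); sL=90/193, sR=2/5; mL=64/965, mR=161/965; mL+mR=45/193 → advance +1; mR−mL=97/965 → turn +1·90°
n=1: pose=(-7,0,N); sL=45/109, sR=9/17; mL=-216/1853, mR=1197/3706; mL+mR=45/218 → advance +1; mR−mL=1629/3706 → turn +1·90°
n=2: pose=(-7,1,W); sL=90/233, sR=18/41; mL=-504/9553, mR=2349/9553; mL+mR=45/233 → advance +1; mR−mL=2853/9553 → turn +1·90°
n=3: pose=(-8,1,S); sL=45/104, sR=9/26; mL=9/104, mR=27/208; mL+mR=45/208 → advance +1; mR−mL=9/208 → turn +1·90°
n=4: pose=(-8,0,E); sL=90/193, sR=2/5; mL=64/965, mR=161/965; mL+mR=45/193 → advance +1; mR−mL=97/965 → turn +1·90°
n=5: pose=(-7,0,N); sL=45/109, sR=9/17; mL=-216/1853, mR=1197/3706; mL+mR=45/218 → advance +1; mR−mL=1629/3706 → turn +1·90°
n=6: pose=(-7,1,W); sL=90/233, sR=18/41; mL=-504/9553, mR=2349/9553; mL+mR=45/233 → advance +1; mR−mL=2853/9553 → turn +1·90°
n=7: pose=(-8,1,S); sL=45/104, sR=9/26; mL=9/104, mR=27/208; mL+mR=45/208 → advance +1; mR−mL=9/208 → turn +1·90°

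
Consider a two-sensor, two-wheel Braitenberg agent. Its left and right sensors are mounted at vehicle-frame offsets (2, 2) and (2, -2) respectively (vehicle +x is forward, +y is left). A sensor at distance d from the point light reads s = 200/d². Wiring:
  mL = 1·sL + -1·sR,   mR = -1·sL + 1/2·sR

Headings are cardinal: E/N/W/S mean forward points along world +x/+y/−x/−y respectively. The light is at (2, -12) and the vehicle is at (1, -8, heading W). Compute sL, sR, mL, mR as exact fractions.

left sensor world pos  = (-1, -10); dL² = 13
right sensor world pos = (-1, -6); dR² = 45
sL = 200/13 = 200/13
sR = 200/45 = 40/9
mL = 1·sL + -1·sR = 1280/117
mR = -1·sL + 1/2·sR = -1540/117

200/13 40/9 1280/117 -1540/117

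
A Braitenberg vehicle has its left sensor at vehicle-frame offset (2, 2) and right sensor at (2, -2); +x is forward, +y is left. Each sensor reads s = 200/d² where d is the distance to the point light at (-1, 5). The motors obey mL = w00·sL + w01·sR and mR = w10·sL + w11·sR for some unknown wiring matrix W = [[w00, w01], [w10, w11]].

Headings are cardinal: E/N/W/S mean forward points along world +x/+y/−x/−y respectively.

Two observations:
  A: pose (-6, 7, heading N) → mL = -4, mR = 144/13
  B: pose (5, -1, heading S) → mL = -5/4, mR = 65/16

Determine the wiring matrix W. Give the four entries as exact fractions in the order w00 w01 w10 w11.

0 -1/2 1 1

obs A: pose=(-6,7,N) → sL=40/13, sR=8, mL=-4, mR=144/13
obs B: pose=(5,-1,S) → sL=25/16, sR=5/2, mL=-5/4, mR=65/16
sensor matrix S = [[40/13, 8], [25/16, 5/2]]; det S = -125/26
solve [mL_A; mL_B] = S·[w00; w01] and [mR_A; mR_B] = S·[w10; w11]:
  w00 = 0, w01 = -1/2, w10 = 1, w11 = 1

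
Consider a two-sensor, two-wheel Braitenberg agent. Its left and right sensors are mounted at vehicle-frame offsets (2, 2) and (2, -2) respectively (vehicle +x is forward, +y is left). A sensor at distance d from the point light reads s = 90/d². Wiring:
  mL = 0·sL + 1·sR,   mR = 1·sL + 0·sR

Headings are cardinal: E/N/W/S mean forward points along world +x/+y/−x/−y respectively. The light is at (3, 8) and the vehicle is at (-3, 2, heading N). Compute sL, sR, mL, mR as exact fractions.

9/8 45/16 45/16 9/8

left sensor world pos  = (-5, 4); dL² = 80
right sensor world pos = (-1, 4); dR² = 32
sL = 90/80 = 9/8
sR = 90/32 = 45/16
mL = 0·sL + 1·sR = 45/16
mR = 1·sL + 0·sR = 9/8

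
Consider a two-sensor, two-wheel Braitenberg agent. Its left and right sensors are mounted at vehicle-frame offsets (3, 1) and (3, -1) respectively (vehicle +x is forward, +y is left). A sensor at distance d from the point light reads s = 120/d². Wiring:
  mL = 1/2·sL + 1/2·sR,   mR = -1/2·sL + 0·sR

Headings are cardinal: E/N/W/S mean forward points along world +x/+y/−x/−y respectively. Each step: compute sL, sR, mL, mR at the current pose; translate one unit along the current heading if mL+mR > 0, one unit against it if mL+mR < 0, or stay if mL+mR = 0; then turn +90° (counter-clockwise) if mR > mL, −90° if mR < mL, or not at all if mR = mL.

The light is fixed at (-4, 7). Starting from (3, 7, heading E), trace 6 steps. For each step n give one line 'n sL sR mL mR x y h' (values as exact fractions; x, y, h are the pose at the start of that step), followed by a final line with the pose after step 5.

0 120/101 120/101 120/101 -60/101 3 7 E
1 4/3 60/29 148/87 -2/3 4 7 S
2 120/29 24/5 648/145 -60/29 4 6 W
3 3 30/17 81/34 -3/2 3 6 N
4 120/101 120/101 120/101 -60/101 3 7 E
5 4/3 60/29 148/87 -2/3 4 7 S
final 4 6 W

n=0: pose=(3,7,E); sL=120/101, sR=120/101; mL=120/101, mR=-60/101; mL+mR=60/101 → advance +1; mR−mL=-180/101 → turn -1·90°
n=1: pose=(4,7,S); sL=4/3, sR=60/29; mL=148/87, mR=-2/3; mL+mR=30/29 → advance +1; mR−mL=-206/87 → turn -1·90°
n=2: pose=(4,6,W); sL=120/29, sR=24/5; mL=648/145, mR=-60/29; mL+mR=12/5 → advance +1; mR−mL=-948/145 → turn -1·90°
n=3: pose=(3,6,N); sL=3, sR=30/17; mL=81/34, mR=-3/2; mL+mR=15/17 → advance +1; mR−mL=-66/17 → turn -1·90°
n=4: pose=(3,7,E); sL=120/101, sR=120/101; mL=120/101, mR=-60/101; mL+mR=60/101 → advance +1; mR−mL=-180/101 → turn -1·90°
n=5: pose=(4,7,S); sL=4/3, sR=60/29; mL=148/87, mR=-2/3; mL+mR=30/29 → advance +1; mR−mL=-206/87 → turn -1·90°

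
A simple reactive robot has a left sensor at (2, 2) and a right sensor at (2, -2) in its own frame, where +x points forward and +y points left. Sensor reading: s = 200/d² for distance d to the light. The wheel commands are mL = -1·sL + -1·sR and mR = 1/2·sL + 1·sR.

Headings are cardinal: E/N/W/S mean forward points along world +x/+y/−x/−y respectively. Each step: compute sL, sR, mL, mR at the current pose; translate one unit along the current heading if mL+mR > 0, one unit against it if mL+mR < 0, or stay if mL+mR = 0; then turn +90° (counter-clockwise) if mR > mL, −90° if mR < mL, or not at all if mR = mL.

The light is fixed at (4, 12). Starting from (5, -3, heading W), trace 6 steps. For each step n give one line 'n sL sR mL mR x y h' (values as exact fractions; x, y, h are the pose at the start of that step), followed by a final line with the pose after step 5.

n=0: pose=(5,-3,W); sL=20/29, sR=20/17; mL=-920/493, mR=750/493; mL+mR=-10/29 → advance -1; mR−mL=1670/493 → turn +1·90°
n=1: pose=(6,-3,S); sL=40/61, sR=200/289; mL=-23760/17629, mR=17980/17629; mL+mR=-20/61 → advance -1; mR−mL=41740/17629 → turn +1·90°
n=2: pose=(6,-2,E); sL=5/4, sR=25/34; mL=-135/68, mR=185/136; mL+mR=-5/8 → advance -1; mR−mL=455/136 → turn +1·90°
n=3: pose=(5,-2,N); sL=40/29, sR=200/153; mL=-11920/4437, mR=8860/4437; mL+mR=-20/29 → advance -1; mR−mL=20780/4437 → turn +1·90°
n=4: pose=(5,-3,W); sL=20/29, sR=20/17; mL=-920/493, mR=750/493; mL+mR=-10/29 → advance -1; mR−mL=1670/493 → turn +1·90°
n=5: pose=(6,-3,S); sL=40/61, sR=200/289; mL=-23760/17629, mR=17980/17629; mL+mR=-20/61 → advance -1; mR−mL=41740/17629 → turn +1·90°

0 20/29 20/17 -920/493 750/493 5 -3 W
1 40/61 200/289 -23760/17629 17980/17629 6 -3 S
2 5/4 25/34 -135/68 185/136 6 -2 E
3 40/29 200/153 -11920/4437 8860/4437 5 -2 N
4 20/29 20/17 -920/493 750/493 5 -3 W
5 40/61 200/289 -23760/17629 17980/17629 6 -3 S
final 6 -2 E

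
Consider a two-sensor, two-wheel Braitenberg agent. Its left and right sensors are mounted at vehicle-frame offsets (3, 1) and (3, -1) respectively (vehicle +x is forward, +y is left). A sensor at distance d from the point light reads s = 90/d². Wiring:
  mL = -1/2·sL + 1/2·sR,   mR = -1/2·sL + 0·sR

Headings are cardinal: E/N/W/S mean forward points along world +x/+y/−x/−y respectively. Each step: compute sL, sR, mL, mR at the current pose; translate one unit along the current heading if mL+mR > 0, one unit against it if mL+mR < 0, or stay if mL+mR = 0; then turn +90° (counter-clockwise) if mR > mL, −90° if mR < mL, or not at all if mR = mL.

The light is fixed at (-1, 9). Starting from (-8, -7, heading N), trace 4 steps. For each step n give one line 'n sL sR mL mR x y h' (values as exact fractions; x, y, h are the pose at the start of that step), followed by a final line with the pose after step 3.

0 90/233 18/41 252/9553 -45/233 -8 -7 N
1 45/136 9/34 -9/272 -45/272 -8 -8 E
2 90/449 90/481 -1440/215969 -45/449 -9 -8 S
3 9/41 45/173 144/7093 -9/82 -9 -7 W
final -8 -7 N

n=0: pose=(-8,-7,N); sL=90/233, sR=18/41; mL=252/9553, mR=-45/233; mL+mR=-1593/9553 → advance -1; mR−mL=-9/41 → turn -1·90°
n=1: pose=(-8,-8,E); sL=45/136, sR=9/34; mL=-9/272, mR=-45/272; mL+mR=-27/136 → advance -1; mR−mL=-9/68 → turn -1·90°
n=2: pose=(-9,-8,S); sL=90/449, sR=90/481; mL=-1440/215969, mR=-45/449; mL+mR=-23085/215969 → advance -1; mR−mL=-45/481 → turn -1·90°
n=3: pose=(-9,-7,W); sL=9/41, sR=45/173; mL=144/7093, mR=-9/82; mL+mR=-1269/14186 → advance -1; mR−mL=-45/346 → turn -1·90°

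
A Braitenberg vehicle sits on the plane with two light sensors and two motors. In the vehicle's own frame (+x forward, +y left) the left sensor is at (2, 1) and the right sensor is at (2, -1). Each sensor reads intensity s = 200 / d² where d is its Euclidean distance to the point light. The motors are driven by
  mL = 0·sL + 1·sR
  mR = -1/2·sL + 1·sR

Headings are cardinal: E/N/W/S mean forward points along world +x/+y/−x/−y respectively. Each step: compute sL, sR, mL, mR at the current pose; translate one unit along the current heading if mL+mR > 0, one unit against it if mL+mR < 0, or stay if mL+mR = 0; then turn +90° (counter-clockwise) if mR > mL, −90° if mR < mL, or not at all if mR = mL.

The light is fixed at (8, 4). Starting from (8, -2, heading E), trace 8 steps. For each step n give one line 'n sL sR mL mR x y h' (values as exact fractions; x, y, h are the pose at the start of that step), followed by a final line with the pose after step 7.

0 200/29 200/53 200/53 500/1537 8 -2 E
1 50/17 25/8 25/8 225/136 9 -2 S
2 40/13 200/37 200/37 1860/481 9 -3 W
3 100/13 100/13 100/13 50/13 8 -3 N
4 200/29 200/53 200/53 500/1537 8 -2 E
5 50/17 25/8 25/8 225/136 9 -2 S
6 40/13 200/37 200/37 1860/481 9 -3 W
7 100/13 100/13 100/13 50/13 8 -3 N
final 8 -2 E

n=0: pose=(8,-2,E); sL=200/29, sR=200/53; mL=200/53, mR=500/1537; mL+mR=6300/1537 → advance +1; mR−mL=-100/29 → turn -1·90°
n=1: pose=(9,-2,S); sL=50/17, sR=25/8; mL=25/8, mR=225/136; mL+mR=325/68 → advance +1; mR−mL=-25/17 → turn -1·90°
n=2: pose=(9,-3,W); sL=40/13, sR=200/37; mL=200/37, mR=1860/481; mL+mR=4460/481 → advance +1; mR−mL=-20/13 → turn -1·90°
n=3: pose=(8,-3,N); sL=100/13, sR=100/13; mL=100/13, mR=50/13; mL+mR=150/13 → advance +1; mR−mL=-50/13 → turn -1·90°
n=4: pose=(8,-2,E); sL=200/29, sR=200/53; mL=200/53, mR=500/1537; mL+mR=6300/1537 → advance +1; mR−mL=-100/29 → turn -1·90°
n=5: pose=(9,-2,S); sL=50/17, sR=25/8; mL=25/8, mR=225/136; mL+mR=325/68 → advance +1; mR−mL=-25/17 → turn -1·90°
n=6: pose=(9,-3,W); sL=40/13, sR=200/37; mL=200/37, mR=1860/481; mL+mR=4460/481 → advance +1; mR−mL=-20/13 → turn -1·90°
n=7: pose=(8,-3,N); sL=100/13, sR=100/13; mL=100/13, mR=50/13; mL+mR=150/13 → advance +1; mR−mL=-50/13 → turn -1·90°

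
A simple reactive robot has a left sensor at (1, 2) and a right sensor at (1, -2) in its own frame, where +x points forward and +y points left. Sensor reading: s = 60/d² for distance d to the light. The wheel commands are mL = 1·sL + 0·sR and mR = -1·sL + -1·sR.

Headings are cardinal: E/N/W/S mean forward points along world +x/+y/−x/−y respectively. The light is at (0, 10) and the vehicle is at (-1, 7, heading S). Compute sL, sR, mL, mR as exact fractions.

60/17 12/5 60/17 -504/85

left sensor world pos  = (1, 6); dL² = 17
right sensor world pos = (-3, 6); dR² = 25
sL = 60/17 = 60/17
sR = 60/25 = 12/5
mL = 1·sL + 0·sR = 60/17
mR = -1·sL + -1·sR = -504/85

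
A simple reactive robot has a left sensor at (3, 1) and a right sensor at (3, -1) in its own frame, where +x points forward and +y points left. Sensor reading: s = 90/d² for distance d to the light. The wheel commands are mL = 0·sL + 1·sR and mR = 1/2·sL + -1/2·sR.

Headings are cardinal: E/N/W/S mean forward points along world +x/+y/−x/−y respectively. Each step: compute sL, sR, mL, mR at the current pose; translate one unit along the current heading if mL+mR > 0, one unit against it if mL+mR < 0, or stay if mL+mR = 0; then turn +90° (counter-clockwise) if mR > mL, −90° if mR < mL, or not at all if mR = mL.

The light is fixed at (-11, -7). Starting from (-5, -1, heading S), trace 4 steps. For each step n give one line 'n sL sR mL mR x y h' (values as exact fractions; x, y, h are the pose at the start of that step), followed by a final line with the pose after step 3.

0 45/29 45/17 45/17 -270/493 -5 -1 S
1 18/5 2 2 4/5 -5 -2 W
2 9/8 9/10 9/10 9/80 -6 -2 N
3 90/113 90/89 90/89 -1080/10057 -6 -1 E
final -5 -1 S

n=0: pose=(-5,-1,S); sL=45/29, sR=45/17; mL=45/17, mR=-270/493; mL+mR=1035/493 → advance +1; mR−mL=-1575/493 → turn -1·90°
n=1: pose=(-5,-2,W); sL=18/5, sR=2; mL=2, mR=4/5; mL+mR=14/5 → advance +1; mR−mL=-6/5 → turn -1·90°
n=2: pose=(-6,-2,N); sL=9/8, sR=9/10; mL=9/10, mR=9/80; mL+mR=81/80 → advance +1; mR−mL=-63/80 → turn -1·90°
n=3: pose=(-6,-1,E); sL=90/113, sR=90/89; mL=90/89, mR=-1080/10057; mL+mR=9090/10057 → advance +1; mR−mL=-11250/10057 → turn -1·90°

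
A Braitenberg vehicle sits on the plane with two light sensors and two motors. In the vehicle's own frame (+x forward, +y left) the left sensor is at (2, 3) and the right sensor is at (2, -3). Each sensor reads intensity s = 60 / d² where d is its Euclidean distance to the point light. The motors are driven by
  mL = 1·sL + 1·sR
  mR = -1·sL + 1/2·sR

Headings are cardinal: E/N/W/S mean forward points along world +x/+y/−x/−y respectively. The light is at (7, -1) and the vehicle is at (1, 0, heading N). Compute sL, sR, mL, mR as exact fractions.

2/3 10/3 4 1

left sensor world pos  = (-2, 2); dL² = 90
right sensor world pos = (4, 2); dR² = 18
sL = 60/90 = 2/3
sR = 60/18 = 10/3
mL = 1·sL + 1·sR = 4
mR = -1·sL + 1/2·sR = 1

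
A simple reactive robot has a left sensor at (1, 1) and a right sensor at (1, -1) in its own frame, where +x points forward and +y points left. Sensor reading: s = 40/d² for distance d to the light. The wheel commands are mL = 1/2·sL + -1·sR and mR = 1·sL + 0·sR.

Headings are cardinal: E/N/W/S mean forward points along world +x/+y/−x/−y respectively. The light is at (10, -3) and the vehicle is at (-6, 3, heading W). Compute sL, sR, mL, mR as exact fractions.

20/157 20/169 -1450/26533 20/157

left sensor world pos  = (-7, 2); dL² = 314
right sensor world pos = (-7, 4); dR² = 338
sL = 40/314 = 20/157
sR = 40/338 = 20/169
mL = 1/2·sL + -1·sR = -1450/26533
mR = 1·sL + 0·sR = 20/157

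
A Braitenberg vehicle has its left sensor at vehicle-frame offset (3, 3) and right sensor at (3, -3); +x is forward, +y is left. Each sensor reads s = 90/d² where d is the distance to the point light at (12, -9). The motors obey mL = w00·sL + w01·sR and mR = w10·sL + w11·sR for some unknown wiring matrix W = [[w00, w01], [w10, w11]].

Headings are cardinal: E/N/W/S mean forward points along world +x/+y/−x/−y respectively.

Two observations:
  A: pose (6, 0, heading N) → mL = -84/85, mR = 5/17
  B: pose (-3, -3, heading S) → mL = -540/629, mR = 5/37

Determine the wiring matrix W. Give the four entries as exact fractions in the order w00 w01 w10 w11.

obs A: pose=(6,0,N) → sL=2/5, sR=10/17, mL=-84/85, mR=5/17
obs B: pose=(-3,-3,S) → sL=10/17, sR=10/37, mL=-540/629, mR=5/37
sensor matrix S = [[2/5, 10/17], [10/17, 10/37]]; det S = -2544/10693
solve [mL_A; mL_B] = S·[w00; w01] and [mR_A; mR_B] = S·[w10; w11]:
  w00 = -1, w01 = -1, w10 = 0, w11 = 1/2

-1 -1 0 1/2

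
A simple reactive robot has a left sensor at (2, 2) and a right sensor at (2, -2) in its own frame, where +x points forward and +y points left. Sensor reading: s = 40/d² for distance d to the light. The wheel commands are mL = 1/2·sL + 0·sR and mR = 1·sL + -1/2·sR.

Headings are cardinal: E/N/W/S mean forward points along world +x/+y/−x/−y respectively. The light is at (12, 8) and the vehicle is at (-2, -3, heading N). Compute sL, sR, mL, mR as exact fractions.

40/337 8/45 20/337 452/15165

left sensor world pos  = (-4, -1); dL² = 337
right sensor world pos = (0, -1); dR² = 225
sL = 40/337 = 40/337
sR = 40/225 = 8/45
mL = 1/2·sL + 0·sR = 20/337
mR = 1·sL + -1/2·sR = 452/15165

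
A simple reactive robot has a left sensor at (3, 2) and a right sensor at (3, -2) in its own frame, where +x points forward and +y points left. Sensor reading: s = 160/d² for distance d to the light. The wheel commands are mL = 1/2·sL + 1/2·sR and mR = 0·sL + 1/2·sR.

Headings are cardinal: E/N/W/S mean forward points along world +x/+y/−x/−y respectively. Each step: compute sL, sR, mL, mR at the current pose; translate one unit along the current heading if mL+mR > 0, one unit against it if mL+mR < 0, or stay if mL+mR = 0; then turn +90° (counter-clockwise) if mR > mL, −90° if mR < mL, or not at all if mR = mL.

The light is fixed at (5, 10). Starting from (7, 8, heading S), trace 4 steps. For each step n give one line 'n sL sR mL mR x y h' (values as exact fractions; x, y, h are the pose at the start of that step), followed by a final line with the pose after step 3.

0 160/41 32/5 1056/205 16/5 7 8 S
1 80/13 80 560/13 40 7 7 W
2 160 160/9 800/9 80/9 6 7 N
3 10 5 15/2 5/2 6 8 E
final 7 8 S

n=0: pose=(7,8,S); sL=160/41, sR=32/5; mL=1056/205, mR=16/5; mL+mR=1712/205 → advance +1; mR−mL=-80/41 → turn -1·90°
n=1: pose=(7,7,W); sL=80/13, sR=80; mL=560/13, mR=40; mL+mR=1080/13 → advance +1; mR−mL=-40/13 → turn -1·90°
n=2: pose=(6,7,N); sL=160, sR=160/9; mL=800/9, mR=80/9; mL+mR=880/9 → advance +1; mR−mL=-80 → turn -1·90°
n=3: pose=(6,8,E); sL=10, sR=5; mL=15/2, mR=5/2; mL+mR=10 → advance +1; mR−mL=-5 → turn -1·90°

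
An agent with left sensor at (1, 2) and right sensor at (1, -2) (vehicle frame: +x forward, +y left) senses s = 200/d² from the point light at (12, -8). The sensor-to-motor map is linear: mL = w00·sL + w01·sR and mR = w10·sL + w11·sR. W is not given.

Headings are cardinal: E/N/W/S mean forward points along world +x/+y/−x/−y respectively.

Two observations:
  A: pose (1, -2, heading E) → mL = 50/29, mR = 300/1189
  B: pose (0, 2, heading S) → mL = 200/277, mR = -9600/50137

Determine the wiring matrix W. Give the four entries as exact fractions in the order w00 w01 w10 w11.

obs A: pose=(1,-2,E) → sL=50/41, sR=50/29, mL=50/29, mR=300/1189
obs B: pose=(0,2,S) → sL=200/181, sR=200/277, mL=200/277, mR=-9600/50137
sensor matrix S = [[50/41, 50/29], [200/181, 200/277]]; det S = -61080000/59612893
solve [mL_A; mL_B] = S·[w00; w01] and [mR_A; mR_B] = S·[w10; w11]:
  w00 = 0, w01 = 1, w10 = -1/2, w11 = 1/2

0 1 -1/2 1/2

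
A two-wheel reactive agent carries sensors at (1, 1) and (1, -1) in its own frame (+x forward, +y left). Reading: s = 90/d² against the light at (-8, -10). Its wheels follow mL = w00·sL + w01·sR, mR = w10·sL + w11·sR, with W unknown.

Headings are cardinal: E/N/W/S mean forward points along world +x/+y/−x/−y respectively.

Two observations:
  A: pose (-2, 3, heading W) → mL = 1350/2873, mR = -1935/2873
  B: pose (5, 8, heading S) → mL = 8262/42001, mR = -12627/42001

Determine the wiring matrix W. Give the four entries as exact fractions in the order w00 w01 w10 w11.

obs A: pose=(-2,3,W) → sL=90/169, sR=90/221, mL=1350/2873, mR=-1935/2873
obs B: pose=(5,8,S) → sL=18/97, sR=90/433, mL=8262/42001, mR=-12627/42001
sensor matrix S = [[90/169, 90/221], [18/97, 90/433]]; det S = 4237920/120668873
solve [mL_A; mL_B] = S·[w00; w01] and [mR_A; mR_B] = S·[w10; w11]:
  w00 = 1/2, w01 = 1/2, w10 = -1/2, w11 = -1

1/2 1/2 -1/2 -1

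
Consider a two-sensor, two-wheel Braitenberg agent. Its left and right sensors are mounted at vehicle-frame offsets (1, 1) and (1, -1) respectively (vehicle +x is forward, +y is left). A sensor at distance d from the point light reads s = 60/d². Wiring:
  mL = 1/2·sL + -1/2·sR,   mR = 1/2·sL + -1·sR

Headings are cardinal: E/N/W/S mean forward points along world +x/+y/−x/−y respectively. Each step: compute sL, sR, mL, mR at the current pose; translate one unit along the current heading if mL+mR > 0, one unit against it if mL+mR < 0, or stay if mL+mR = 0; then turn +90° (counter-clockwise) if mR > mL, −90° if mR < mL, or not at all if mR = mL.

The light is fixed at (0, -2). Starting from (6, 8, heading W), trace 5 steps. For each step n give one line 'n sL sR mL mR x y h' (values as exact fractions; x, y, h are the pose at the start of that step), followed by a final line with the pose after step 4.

n=0: pose=(6,8,W); sL=30/53, sR=30/73; mL=300/3869, mR=-495/3869; mL+mR=-195/3869 → advance -1; mR−mL=-15/73 → turn -1·90°
n=1: pose=(7,8,N); sL=60/157, sR=12/37; mL=168/5809, mR=-774/5809; mL+mR=-606/5809 → advance -1; mR−mL=-6/37 → turn -1·90°
n=2: pose=(7,7,E); sL=15/41, sR=15/32; mL=-135/2624, mR=-375/1312; mL+mR=-885/2624 → advance -1; mR−mL=-15/64 → turn -1·90°
n=3: pose=(6,7,S); sL=60/113, sR=60/89; mL=-720/10057, mR=-4110/10057; mL+mR=-4830/10057 → advance -1; mR−mL=-30/89 → turn -1·90°
n=4: pose=(6,8,W); sL=30/53, sR=30/73; mL=300/3869, mR=-495/3869; mL+mR=-195/3869 → advance -1; mR−mL=-15/73 → turn -1·90°

0 30/53 30/73 300/3869 -495/3869 6 8 W
1 60/157 12/37 168/5809 -774/5809 7 8 N
2 15/41 15/32 -135/2624 -375/1312 7 7 E
3 60/113 60/89 -720/10057 -4110/10057 6 7 S
4 30/53 30/73 300/3869 -495/3869 6 8 W
final 7 8 N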